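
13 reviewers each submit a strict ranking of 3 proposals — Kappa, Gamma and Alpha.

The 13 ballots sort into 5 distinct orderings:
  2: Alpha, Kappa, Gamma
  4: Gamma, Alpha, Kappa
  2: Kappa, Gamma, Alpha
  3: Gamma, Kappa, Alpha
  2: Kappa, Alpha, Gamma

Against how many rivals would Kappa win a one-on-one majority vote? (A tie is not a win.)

Kappa against each rival (13 reviewers):
Kappa–Gamma: Gamma 7–6.
Kappa vs Alpha: Kappa wins 7–6.
Kappa beats Alpha; loses to Gamma — 1 pairwise win.

1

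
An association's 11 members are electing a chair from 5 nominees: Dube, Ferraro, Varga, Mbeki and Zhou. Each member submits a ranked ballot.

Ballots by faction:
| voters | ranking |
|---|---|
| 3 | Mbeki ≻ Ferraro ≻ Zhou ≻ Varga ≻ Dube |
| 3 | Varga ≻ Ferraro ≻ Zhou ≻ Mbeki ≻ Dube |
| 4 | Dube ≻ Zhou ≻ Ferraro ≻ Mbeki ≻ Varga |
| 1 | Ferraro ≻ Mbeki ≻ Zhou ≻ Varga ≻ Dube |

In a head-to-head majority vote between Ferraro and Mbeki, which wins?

Ballots ranking Ferraro above Mbeki: 3 + 4 + 1 = 8.
Ballots ranking Mbeki above Ferraro: 11 − 8 = 3.
Ferraro wins the head-to-head 8–3.

Ferraro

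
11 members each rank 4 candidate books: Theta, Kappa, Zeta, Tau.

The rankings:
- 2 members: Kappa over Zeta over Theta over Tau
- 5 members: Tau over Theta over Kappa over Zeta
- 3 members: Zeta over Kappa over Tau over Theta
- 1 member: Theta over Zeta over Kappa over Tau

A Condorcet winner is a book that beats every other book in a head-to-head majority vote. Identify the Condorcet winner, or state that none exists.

none

Pairwise majorities:
Theta vs Kappa: 5+1 = 6 for Theta, 5 for Kappa — Theta by 6–5.
Theta vs Zeta: Theta preferred on 5+1 = 6 ballots; Theta wins 6–5.
Theta vs Tau: Theta preferred on 2+1 = 3 ballots; Tau wins 8–3.
Kappa vs Zeta: 7 to 4, Kappa.
Kappa vs Tau: 2+3+1 = 6 for Kappa, 5 for Tau — Kappa by 6–5.
Zeta vs Tau: 2+3+1 = 6 for Zeta, 5 for Tau — Zeta by 6–5.
Each book drops at least one matchup (Theta loses to Tau; Kappa loses to Theta; Zeta loses to Theta; Tau loses to Kappa); the cycle Theta > Kappa > Tau > Theta rules out a Condorcet winner.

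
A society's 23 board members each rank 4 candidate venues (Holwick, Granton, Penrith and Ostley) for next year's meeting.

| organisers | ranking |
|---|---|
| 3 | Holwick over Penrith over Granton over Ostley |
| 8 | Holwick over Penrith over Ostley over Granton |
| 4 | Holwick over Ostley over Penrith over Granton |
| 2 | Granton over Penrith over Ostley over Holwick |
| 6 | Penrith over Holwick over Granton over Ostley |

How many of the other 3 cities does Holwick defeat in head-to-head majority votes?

Holwick against each rival (23 organisers):
Holwick vs Granton: Holwick preferred on 3+8+4+6 = 21 ballots; Holwick wins 21–2.
Holwick vs Penrith: Holwick, 15–8.
Holwick vs Ostley: 3+8+4+6 = 21 for Holwick, 2 for Ostley — Holwick by 21–2.
Holwick beats Granton, Penrith, Ostley — 3 pairwise wins.

3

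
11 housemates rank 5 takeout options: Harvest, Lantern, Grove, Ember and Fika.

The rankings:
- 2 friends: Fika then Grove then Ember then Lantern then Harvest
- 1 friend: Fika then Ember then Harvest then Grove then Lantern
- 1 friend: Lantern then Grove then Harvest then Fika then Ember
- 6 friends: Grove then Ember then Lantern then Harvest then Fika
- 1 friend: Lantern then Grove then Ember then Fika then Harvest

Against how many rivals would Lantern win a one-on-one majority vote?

2

Lantern against each rival (11 friends):
Lantern vs Harvest: Lantern preferred on 2+1+6+1 = 10 ballots; Lantern wins 10–1.
Lantern vs Grove: Grove, 9–2.
Lantern vs Ember: Ember wins 9–2.
Lantern–Fika: Lantern 8–3.
Lantern beats Harvest, Fika; loses to Grove, Ember — 2 pairwise wins.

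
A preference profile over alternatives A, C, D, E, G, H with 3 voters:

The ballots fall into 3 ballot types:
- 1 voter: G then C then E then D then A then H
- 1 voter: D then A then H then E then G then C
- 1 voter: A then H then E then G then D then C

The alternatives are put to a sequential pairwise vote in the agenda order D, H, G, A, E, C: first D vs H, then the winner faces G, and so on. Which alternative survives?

A

Round 1: D vs H — 2–1, D advances.
Round 2: D vs G — 1–2, G advances.
Round 3: G vs A — 1–2, A advances.
Round 4: A vs E — 2–1, A advances.
Round 5: A vs C — 2–1, A advances.
The agenda winner is A.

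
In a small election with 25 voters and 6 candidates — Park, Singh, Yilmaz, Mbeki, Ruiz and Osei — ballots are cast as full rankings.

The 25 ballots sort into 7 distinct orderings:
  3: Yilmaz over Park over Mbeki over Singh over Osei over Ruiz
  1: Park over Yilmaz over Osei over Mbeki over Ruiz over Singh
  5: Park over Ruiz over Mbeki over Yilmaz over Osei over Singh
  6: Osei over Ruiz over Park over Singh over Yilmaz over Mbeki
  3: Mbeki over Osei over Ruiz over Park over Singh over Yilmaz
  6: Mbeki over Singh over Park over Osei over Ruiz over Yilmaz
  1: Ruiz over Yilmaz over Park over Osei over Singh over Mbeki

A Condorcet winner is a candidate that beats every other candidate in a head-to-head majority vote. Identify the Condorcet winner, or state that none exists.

Park

Check each pair by majority over 25 ballots:
Park vs Singh: Park, 19–6.
Park vs Yilmaz: Park, 21–4.
Park–Mbeki: Park 16–9.
Park vs Ruiz: Park, 15–10.
Park–Osei: Park 16–9.
Singh vs Yilmaz: Singh wins 15–10.
Singh vs Mbeki: Mbeki wins 18–7.
Singh vs Ruiz: Ruiz wins 16–9.
Singh vs Osei: Osei wins 16–9.
Yilmaz vs Mbeki: Mbeki wins 14–11.
Yilmaz vs Ruiz: Ruiz, 21–4.
Yilmaz vs Osei: Osei, 15–10.
Mbeki vs Ruiz: Mbeki wins 13–12.
Mbeki vs Osei: Mbeki, 17–8.
Ruiz vs Osei: Osei wins 19–6.
Park wins every pairwise contest, so Park is the Condorcet winner.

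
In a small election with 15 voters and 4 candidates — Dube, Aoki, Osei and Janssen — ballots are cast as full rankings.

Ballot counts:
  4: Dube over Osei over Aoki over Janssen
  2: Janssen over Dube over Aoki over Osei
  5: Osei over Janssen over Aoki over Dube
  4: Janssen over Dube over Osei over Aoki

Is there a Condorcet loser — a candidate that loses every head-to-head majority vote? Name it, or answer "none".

Pairwise majorities:
Dube–Aoki: Dube 10–5.
Dube vs Osei: Dube, 10–5.
Dube vs Janssen: 4 for Dube, 11 for Janssen — Janssen by 11–4.
Aoki vs Osei: 2 to 13, Osei.
Aoki vs Janssen: Aoki preferred on 4 ballots; Janssen wins 11–4.
Osei vs Janssen: Osei wins 9–6.
Aoki loses to every other candidate — it is the Condorcet loser.

Aoki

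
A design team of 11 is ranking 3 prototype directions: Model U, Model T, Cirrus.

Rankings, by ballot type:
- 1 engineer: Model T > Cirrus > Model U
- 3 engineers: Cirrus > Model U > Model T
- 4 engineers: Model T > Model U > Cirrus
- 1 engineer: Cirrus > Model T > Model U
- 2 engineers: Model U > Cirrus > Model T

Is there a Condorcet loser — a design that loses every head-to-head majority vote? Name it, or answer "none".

Head-to-head results (11 engineers):
Model U vs Model T: Model U preferred on 3+2 = 5 ballots; Model T wins 6–5.
Model U–Cirrus: Model U 6–5.
Model T vs Cirrus: Cirrus, 6–5.
No design is winless: Model U beats Cirrus; Model T beats Model U; Cirrus beats Model T. There is no Condorcet loser.

none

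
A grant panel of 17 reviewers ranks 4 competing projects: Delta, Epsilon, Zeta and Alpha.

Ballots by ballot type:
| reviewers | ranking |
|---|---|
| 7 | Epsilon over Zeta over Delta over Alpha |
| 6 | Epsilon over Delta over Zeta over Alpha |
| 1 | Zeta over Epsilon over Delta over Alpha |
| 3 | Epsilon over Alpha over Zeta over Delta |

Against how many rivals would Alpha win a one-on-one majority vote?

0

Alpha against each rival (17 reviewers):
Alpha vs Delta: Delta, 14–3.
Alpha vs Epsilon: 0 to 17, Epsilon.
Alpha vs Zeta: Alpha is ranked higher on 3 ballots, Zeta on 14. Zeta wins 14–3.
Alpha beats no one; loses to Delta, Epsilon, Zeta — 0 pairwise wins.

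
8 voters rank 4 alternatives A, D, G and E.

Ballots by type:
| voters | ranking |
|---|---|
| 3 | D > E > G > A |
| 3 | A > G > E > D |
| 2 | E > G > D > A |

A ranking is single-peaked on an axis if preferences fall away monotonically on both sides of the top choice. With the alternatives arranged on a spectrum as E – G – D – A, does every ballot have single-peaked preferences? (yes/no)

Axis positions: E=1, G=2, D=3, A=4.
Type 1: ranking walks positions 3-1-2-4; E is ranked above G even though G lies between E and the peak D on the axis — preferences dip and rise again. Not single-peaked.
Type 2: ranking walks positions 4-2-1-3; G is ranked above D even though D lies between G and the peak A on the axis — preferences dip and rise again. Not single-peaked.
Type 3 (peak E at position 1): ranking walks positions 1-2-3-4, expanding outward from the peak — single-peaked.
Type 1 violates single-peakedness, so the profile is not single-peaked on this axis.

no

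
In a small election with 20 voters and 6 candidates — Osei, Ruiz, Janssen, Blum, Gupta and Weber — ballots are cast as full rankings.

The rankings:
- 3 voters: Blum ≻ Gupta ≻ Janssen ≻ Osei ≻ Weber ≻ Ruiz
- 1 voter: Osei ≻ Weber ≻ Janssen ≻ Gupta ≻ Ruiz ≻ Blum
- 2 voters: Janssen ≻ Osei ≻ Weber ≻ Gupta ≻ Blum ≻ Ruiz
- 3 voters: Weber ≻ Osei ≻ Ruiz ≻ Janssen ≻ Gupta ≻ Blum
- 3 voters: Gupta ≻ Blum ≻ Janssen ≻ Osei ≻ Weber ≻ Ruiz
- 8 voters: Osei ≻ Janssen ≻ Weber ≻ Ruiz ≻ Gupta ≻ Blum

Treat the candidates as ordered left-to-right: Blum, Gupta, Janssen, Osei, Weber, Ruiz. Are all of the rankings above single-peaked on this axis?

Axis positions: Blum=1, Gupta=2, Janssen=3, Osei=4, Weber=5, Ruiz=6.
Ballot type 1 (peak Blum at position 1): ranking walks positions 1-2-3-4-5-6, expanding outward from the peak — single-peaked.
Ballot type 2 (peak Osei at position 4): ranking walks positions 4-5-3-2-6-1, expanding outward from the peak — single-peaked.
Ballot type 3 (peak Janssen at position 3): ranking walks positions 3-4-5-2-1-6, expanding outward from the peak — single-peaked.
Ballot type 4 (peak Weber at position 5): ranking walks positions 5-4-6-3-2-1, expanding outward from the peak — single-peaked.
Ballot type 5 (peak Gupta at position 2): ranking walks positions 2-1-3-4-5-6, expanding outward from the peak — single-peaked.
Ballot type 6 (peak Osei at position 4): ranking walks positions 4-3-5-6-2-1, expanding outward from the peak — single-peaked.
Every ranking is single-peaked on this axis.

yes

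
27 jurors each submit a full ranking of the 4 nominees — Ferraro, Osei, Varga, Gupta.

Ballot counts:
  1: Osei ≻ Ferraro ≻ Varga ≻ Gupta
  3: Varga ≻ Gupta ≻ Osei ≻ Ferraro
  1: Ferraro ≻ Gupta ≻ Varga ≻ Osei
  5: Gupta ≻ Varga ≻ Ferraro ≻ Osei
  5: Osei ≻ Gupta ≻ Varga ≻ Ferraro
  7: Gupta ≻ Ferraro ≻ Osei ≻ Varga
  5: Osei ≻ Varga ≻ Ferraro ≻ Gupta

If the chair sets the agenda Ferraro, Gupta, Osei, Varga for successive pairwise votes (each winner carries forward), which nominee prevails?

Round 1: Ferraro vs Gupta — 7–20, Gupta advances.
Round 2: Gupta vs Osei — 16–11, Gupta advances.
Round 3: Gupta vs Varga — 18–9, Gupta advances.
The agenda winner is Gupta.

Gupta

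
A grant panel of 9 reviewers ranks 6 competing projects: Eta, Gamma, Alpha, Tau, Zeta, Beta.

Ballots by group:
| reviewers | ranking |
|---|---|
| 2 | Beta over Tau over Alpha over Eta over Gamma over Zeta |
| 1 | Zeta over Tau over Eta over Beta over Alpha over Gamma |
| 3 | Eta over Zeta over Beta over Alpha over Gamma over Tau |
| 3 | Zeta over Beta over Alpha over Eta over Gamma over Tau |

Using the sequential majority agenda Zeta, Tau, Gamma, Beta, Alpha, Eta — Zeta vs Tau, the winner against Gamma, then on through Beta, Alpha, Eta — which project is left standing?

Eta

Round 1: Zeta vs Tau — 7–2, Zeta advances.
Round 2: Zeta vs Gamma — 7–2, Zeta advances.
Round 3: Zeta vs Beta — 7–2, Zeta advances.
Round 4: Zeta vs Alpha — 7–2, Zeta advances.
Round 5: Zeta vs Eta — 4–5, Eta advances.
Eta survives the agenda.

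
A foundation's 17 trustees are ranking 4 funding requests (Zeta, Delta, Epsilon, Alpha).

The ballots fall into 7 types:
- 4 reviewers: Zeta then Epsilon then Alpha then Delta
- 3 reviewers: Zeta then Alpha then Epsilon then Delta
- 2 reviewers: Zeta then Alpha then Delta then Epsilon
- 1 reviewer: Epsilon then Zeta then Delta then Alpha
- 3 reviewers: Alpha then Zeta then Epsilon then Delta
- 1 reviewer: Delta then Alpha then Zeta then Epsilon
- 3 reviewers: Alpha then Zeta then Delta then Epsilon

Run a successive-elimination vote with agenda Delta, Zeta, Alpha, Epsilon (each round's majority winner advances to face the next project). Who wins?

Round 1: Delta vs Zeta — 1–16, Zeta advances.
Round 2: Zeta vs Alpha — 10–7, Zeta advances.
Round 3: Zeta vs Epsilon — 16–1, Zeta advances.
Zeta survives the agenda.

Zeta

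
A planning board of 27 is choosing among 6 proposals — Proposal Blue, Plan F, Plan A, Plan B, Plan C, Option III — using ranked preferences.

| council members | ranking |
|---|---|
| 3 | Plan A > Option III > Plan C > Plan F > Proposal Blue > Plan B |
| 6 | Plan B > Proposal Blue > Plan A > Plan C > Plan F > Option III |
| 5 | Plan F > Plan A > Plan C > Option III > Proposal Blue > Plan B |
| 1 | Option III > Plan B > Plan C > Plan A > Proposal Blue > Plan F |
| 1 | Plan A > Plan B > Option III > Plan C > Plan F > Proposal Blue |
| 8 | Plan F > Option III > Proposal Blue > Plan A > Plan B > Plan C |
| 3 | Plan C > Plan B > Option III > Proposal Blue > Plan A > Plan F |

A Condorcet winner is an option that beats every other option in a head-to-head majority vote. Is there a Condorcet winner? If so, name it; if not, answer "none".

none

Check each pair by majority over 27 ballots:
Proposal Blue vs Plan F: Proposal Blue preferred on 6+1+3 = 10 ballots; Plan F wins 17–10.
Proposal Blue vs Plan A: Proposal Blue preferred on 6+8+3 = 17 ballots; Proposal Blue wins 17–10.
Proposal Blue vs Plan B: 3+5+8 = 16 for Proposal Blue, 11 for Plan B — Proposal Blue by 16–11.
Proposal Blue vs Plan C: 6+8 = 14 for Proposal Blue, 13 for Plan C — Proposal Blue by 14–13.
Proposal Blue vs Option III: Proposal Blue preferred on 6 ballots; Option III wins 21–6.
Plan F vs Plan A: 13 to 14, Plan A.
Plan F–Plan B: Plan F 16–11.
Plan F vs Plan C: Plan F is ranked higher on 5+8 = 13 ballots, Plan C on 14. Plan C wins 14–13.
Plan F vs Option III: 19 to 8, Plan F.
Plan A vs Plan B: Plan A wins 17–10.
Plan A vs Plan C: 3+6+5+1+8 = 23 for Plan A, 4 for Plan C — Plan A by 23–4.
Plan A–Option III: Plan A 15–12.
Plan B vs Plan C: Plan B preferred on 6+1+1+8 = 16 ballots; Plan B wins 16–11.
Plan B vs Option III: 10 to 17, Option III.
Plan C vs Option III: 14 to 13, Plan C.
Every option loses at least once (Proposal Blue loses to Plan F; Plan F loses to Plan A; Plan A loses to Proposal Blue; Plan B loses to Proposal Blue; Plan C loses to Proposal Blue; Option III loses to Plan F). The majority relation contains the cycle Proposal Blue → Plan A → Plan F → Proposal Blue, so there is no Condorcet winner.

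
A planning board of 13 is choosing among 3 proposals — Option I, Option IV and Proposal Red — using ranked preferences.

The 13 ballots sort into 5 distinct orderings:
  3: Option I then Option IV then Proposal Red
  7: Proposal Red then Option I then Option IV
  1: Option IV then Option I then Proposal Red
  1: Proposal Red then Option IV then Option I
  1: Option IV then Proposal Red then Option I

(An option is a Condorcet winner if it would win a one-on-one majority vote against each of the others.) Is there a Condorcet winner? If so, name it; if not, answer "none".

Check each pair by majority over 13 ballots:
Option I vs Option IV: Option I, 10–3.
Option I vs Proposal Red: Proposal Red, 9–4.
Option IV vs Proposal Red: 5 to 8, Proposal Red.
Proposal Red beats each of Option I, Option IV — Proposal Red is the Condorcet winner.

Proposal Red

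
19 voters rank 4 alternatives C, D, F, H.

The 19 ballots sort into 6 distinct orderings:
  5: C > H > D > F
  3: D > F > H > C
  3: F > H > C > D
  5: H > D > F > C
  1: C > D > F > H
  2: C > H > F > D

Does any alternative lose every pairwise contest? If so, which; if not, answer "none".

Head-to-head results (19 voters):
C vs D: C wins 11–8.
C vs F: 5+1+2 = 8 for C, 11 for F — F by 11–8.
C vs H: C is ranked higher on 5+1+2 = 8 ballots, H on 11. H wins 11–8.
D vs F: 5+3+5+1 = 14 for D, 5 for F — D by 14–5.
D–H: H 15–4.
F vs H: F preferred on 3+3+1 = 7 ballots; H wins 12–7.
Each alternative has at least one pairwise win (C beats D; D beats F; F beats C; H beats C) — no Condorcet loser.

none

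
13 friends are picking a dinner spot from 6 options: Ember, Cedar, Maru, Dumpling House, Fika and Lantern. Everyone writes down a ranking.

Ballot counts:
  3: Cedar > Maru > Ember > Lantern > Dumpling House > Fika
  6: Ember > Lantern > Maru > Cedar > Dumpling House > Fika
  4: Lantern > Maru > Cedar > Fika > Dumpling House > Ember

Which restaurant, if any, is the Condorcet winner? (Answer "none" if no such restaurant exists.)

none

Check each pair by majority over 13 ballots:
Ember vs Cedar: Cedar wins 7–6.
Ember vs Maru: Maru wins 7–6.
Ember vs Dumpling House: Ember wins 9–4.
Ember vs Fika: Ember, 9–4.
Ember–Lantern: Ember 9–4.
Cedar vs Maru: Maru, 10–3.
Cedar vs Dumpling House: Cedar, 13–0.
Cedar vs Fika: Cedar, 13–0.
Cedar vs Lantern: Lantern, 10–3.
Maru–Dumpling House: Maru 13–0.
Maru–Fika: Maru 13–0.
Maru–Lantern: Lantern 10–3.
Dumpling House vs Fika: Dumpling House wins 9–4.
Dumpling House–Lantern: Lantern 13–0.
Fika–Lantern: Lantern 13–0.
No restaurant is unbeaten: Ember loses to Cedar; Cedar loses to Maru; Maru loses to Lantern; Dumpling House loses to Ember; Fika loses to Ember; Lantern loses to Ember. In particular Ember > Lantern > Cedar > Ember is a majority cycle — no Condorcet winner exists.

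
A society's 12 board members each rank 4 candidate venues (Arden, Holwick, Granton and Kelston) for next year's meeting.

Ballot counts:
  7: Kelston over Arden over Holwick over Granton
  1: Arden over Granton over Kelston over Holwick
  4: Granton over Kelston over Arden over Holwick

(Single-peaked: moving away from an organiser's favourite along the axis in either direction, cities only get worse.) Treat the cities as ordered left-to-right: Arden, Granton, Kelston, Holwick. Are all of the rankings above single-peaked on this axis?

no

Axis positions: Arden=1, Granton=2, Kelston=3, Holwick=4.
Ballot type 1: ranking walks positions 3-1-4-2; Arden is ranked above Granton even though Granton lies between Arden and the peak Kelston on the axis — preferences dip and rise again. Not single-peaked.
Ballot type 2 (peak Arden at position 1): ranking walks positions 1-2-3-4, expanding outward from the peak — single-peaked.
Ballot type 3 (peak Granton at position 2): ranking walks positions 2-3-1-4, expanding outward from the peak — single-peaked.
Ballot type 1 violates single-peakedness, so the profile is not single-peaked on this axis.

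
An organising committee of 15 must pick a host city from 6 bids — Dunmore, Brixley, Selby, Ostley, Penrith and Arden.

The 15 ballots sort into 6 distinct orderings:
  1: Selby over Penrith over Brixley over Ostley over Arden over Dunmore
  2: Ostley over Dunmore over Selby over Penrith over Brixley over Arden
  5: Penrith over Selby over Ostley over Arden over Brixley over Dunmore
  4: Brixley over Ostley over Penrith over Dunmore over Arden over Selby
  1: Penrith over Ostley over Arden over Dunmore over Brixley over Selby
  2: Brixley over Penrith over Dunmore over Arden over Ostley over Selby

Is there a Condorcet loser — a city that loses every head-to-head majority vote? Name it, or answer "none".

Arden

Head-to-head results (15 organisers):
Dunmore vs Brixley: Dunmore preferred on 2+1 = 3 ballots; Brixley wins 12–3.
Dunmore vs Selby: Dunmore wins 9–6.
Dunmore vs Ostley: 2 to 13, Ostley.
Dunmore vs Penrith: Dunmore is ranked higher on 2 ballots, Penrith on 13. Penrith wins 13–2.
Dunmore vs Arden: Dunmore preferred on 2+4+2 = 8 ballots; Dunmore wins 8–7.
Brixley vs Selby: Selby wins 8–7.
Brixley vs Ostley: 7 to 8, Ostley.
Brixley vs Penrith: 6 to 9, Penrith.
Brixley vs Arden: 1+2+4+2 = 9 for Brixley, 6 for Arden — Brixley by 9–6.
Selby vs Ostley: Selby is ranked higher on 1+5 = 6 ballots, Ostley on 9. Ostley wins 9–6.
Selby vs Penrith: Penrith, 12–3.
Selby vs Arden: Selby preferred on 1+2+5 = 8 ballots; Selby wins 8–7.
Ostley vs Penrith: Ostley is ranked higher on 2+4 = 6 ballots, Penrith on 9. Penrith wins 9–6.
Ostley vs Arden: 1+2+5+4+1 = 13 for Ostley, 2 for Arden — Ostley by 13–2.
Penrith vs Arden: Penrith, 15–0.
Arden is beaten in every head-to-head and is the Condorcet loser.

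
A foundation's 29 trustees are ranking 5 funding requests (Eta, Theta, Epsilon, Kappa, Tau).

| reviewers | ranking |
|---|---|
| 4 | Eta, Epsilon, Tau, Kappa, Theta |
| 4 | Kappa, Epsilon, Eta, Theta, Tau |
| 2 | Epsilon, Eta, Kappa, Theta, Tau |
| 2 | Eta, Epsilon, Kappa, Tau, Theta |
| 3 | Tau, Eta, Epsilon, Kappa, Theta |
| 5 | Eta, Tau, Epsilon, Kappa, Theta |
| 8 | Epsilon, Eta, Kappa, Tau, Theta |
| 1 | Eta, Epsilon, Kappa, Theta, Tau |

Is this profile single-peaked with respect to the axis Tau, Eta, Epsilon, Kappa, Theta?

Axis positions: Tau=1, Eta=2, Epsilon=3, Kappa=4, Theta=5.
Cluster 1 (peak Eta at position 2): ranking walks positions 2-3-1-4-5, expanding outward from the peak — single-peaked.
Cluster 2 (peak Kappa at position 4): ranking walks positions 4-3-2-5-1, expanding outward from the peak — single-peaked.
Cluster 3 (peak Epsilon at position 3): ranking walks positions 3-2-4-5-1, expanding outward from the peak — single-peaked.
Cluster 4 (peak Eta at position 2): ranking walks positions 2-3-4-1-5, expanding outward from the peak — single-peaked.
Cluster 5 (peak Tau at position 1): ranking walks positions 1-2-3-4-5, expanding outward from the peak — single-peaked.
Cluster 6 (peak Eta at position 2): ranking walks positions 2-1-3-4-5, expanding outward from the peak — single-peaked.
Cluster 7 (peak Epsilon at position 3): ranking walks positions 3-2-4-1-5, expanding outward from the peak — single-peaked.
Cluster 8 (peak Eta at position 2): ranking walks positions 2-3-4-5-1, expanding outward from the peak — single-peaked.
Every ranking is single-peaked on this axis.

yes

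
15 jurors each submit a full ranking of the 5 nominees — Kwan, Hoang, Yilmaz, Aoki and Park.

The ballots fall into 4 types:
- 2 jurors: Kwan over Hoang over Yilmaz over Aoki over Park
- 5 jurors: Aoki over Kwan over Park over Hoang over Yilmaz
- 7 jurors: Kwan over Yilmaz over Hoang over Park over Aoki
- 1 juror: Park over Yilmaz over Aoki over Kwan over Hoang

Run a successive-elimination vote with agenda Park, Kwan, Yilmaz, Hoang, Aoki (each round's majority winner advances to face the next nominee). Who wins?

Kwan

Round 1: Park vs Kwan — 1–14, Kwan advances.
Round 2: Kwan vs Yilmaz — 14–1, Kwan advances.
Round 3: Kwan vs Hoang — 15–0, Kwan advances.
Round 4: Kwan vs Aoki — 9–6, Kwan advances.
Kwan survives the agenda.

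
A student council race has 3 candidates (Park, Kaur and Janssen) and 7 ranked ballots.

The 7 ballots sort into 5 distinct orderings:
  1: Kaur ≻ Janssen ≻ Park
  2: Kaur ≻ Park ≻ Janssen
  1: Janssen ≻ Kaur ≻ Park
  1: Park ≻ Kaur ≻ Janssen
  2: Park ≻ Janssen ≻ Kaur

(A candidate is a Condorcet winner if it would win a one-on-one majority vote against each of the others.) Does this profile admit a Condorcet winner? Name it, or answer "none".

Kaur

Head-to-head results (7 voters):
Park–Kaur: Kaur 4–3.
Park vs Janssen: Park, 5–2.
Kaur–Janssen: Kaur 4–3.
Kaur wins every pairwise contest, so Kaur is the Condorcet winner.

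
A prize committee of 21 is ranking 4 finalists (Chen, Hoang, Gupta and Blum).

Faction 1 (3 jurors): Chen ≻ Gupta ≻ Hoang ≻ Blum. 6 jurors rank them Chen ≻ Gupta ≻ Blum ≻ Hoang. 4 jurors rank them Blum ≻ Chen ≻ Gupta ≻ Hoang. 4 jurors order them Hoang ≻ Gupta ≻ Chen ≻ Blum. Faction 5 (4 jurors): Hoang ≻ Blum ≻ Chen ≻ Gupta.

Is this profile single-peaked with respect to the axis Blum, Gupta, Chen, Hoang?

no

Axis positions: Blum=1, Gupta=2, Chen=3, Hoang=4.
Faction 1 (peak Chen at position 3): ranking walks positions 3-2-4-1, expanding outward from the peak — single-peaked.
Faction 2 (peak Chen at position 3): ranking walks positions 3-2-1-4, expanding outward from the peak — single-peaked.
Faction 3: ranking walks positions 1-3-2-4; Chen is ranked above Gupta even though Gupta lies between Chen and the peak Blum on the axis — preferences dip and rise again. Not single-peaked.
Faction 4: ranking walks positions 4-2-3-1; Gupta is ranked above Chen even though Chen lies between Gupta and the peak Hoang on the axis — preferences dip and rise again. Not single-peaked.
Faction 5: ranking walks positions 4-1-3-2; Blum is ranked above Chen even though Chen lies between Blum and the peak Hoang on the axis — preferences dip and rise again. Not single-peaked.
Faction 3 violates single-peakedness, so the profile is not single-peaked on this axis.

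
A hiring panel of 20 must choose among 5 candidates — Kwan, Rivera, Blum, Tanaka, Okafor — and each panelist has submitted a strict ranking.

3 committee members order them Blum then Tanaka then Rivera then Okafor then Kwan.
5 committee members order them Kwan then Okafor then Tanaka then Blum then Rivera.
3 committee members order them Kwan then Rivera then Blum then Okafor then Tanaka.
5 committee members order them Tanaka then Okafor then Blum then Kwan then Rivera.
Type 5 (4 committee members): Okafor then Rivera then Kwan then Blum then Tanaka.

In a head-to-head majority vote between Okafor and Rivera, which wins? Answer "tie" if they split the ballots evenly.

Okafor

Ballots ranking Okafor above Rivera: 5 + 5 + 4 = 14.
Ballots ranking Rivera above Okafor: 20 − 14 = 6.
Okafor wins the head-to-head 14–6.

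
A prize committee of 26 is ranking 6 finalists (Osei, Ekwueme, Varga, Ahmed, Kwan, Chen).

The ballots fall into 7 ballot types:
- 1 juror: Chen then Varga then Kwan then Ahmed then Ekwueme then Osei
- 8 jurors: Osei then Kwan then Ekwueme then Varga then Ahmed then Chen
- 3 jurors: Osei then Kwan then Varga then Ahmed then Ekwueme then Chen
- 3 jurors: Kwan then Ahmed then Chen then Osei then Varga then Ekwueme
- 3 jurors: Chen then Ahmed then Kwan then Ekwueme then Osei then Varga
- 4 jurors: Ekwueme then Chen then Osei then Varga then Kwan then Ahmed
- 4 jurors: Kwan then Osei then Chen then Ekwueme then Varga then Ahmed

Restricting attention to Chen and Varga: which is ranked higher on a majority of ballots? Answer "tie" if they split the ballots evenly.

Ballots ranking Chen above Varga: 1 + 3 + 3 + 4 + 4 = 15.
Ballots ranking Varga above Chen: 26 − 15 = 11.
Chen wins the head-to-head 15–11.

Chen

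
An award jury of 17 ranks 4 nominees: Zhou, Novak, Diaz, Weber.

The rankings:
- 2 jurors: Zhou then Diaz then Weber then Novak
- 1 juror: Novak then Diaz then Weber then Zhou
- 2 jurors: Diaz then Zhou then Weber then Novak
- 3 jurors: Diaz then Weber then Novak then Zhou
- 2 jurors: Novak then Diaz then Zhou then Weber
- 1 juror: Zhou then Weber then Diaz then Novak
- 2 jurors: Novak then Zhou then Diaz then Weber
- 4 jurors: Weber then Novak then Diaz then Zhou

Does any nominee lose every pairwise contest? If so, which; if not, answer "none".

Head-to-head results (17 jurors):
Zhou vs Novak: 2+2+1 = 5 for Zhou, 12 for Novak — Novak by 12–5.
Zhou vs Diaz: Zhou preferred on 2+1+2 = 5 ballots; Diaz wins 12–5.
Zhou vs Weber: Zhou, 9–8.
Novak vs Diaz: Novak wins 9–8.
Novak vs Weber: 1+2+2 = 5 for Novak, 12 for Weber — Weber by 12–5.
Diaz vs Weber: Diaz preferred on 2+1+2+3+2+2 = 12 ballots; Diaz wins 12–5.
No nominee is winless: Zhou beats Weber; Novak beats Zhou; Diaz beats Zhou; Weber beats Novak. There is no Condorcet loser.

none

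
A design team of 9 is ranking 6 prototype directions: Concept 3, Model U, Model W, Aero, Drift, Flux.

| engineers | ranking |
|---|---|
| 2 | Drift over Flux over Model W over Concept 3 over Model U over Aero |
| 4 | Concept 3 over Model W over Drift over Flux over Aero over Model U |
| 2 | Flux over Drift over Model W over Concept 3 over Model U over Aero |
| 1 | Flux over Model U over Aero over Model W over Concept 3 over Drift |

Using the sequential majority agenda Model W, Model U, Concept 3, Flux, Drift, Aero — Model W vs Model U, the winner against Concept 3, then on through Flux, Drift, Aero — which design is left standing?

Round 1: Model W vs Model U — 8–1, Model W advances.
Round 2: Model W vs Concept 3 — 5–4, Model W advances.
Round 3: Model W vs Flux — 4–5, Flux advances.
Round 4: Flux vs Drift — 3–6, Drift advances.
Round 5: Drift vs Aero — 8–1, Drift advances.
Drift survives the agenda.

Drift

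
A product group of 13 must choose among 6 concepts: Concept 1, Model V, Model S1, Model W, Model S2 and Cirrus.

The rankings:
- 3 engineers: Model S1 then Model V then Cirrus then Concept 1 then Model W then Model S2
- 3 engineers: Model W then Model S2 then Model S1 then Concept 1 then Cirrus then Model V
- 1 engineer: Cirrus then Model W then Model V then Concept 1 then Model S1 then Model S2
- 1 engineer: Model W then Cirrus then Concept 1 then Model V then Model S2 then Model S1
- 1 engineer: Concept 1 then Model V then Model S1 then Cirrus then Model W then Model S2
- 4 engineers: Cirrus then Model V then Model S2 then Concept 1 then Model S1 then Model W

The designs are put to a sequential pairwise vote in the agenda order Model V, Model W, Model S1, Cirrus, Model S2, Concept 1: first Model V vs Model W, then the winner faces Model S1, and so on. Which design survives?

Cirrus

Round 1: Model V vs Model W — 8–5, Model V advances.
Round 2: Model V vs Model S1 — 7–6, Model V advances.
Round 3: Model V vs Cirrus — 4–9, Cirrus advances.
Round 4: Cirrus vs Model S2 — 10–3, Cirrus advances.
Round 5: Cirrus vs Concept 1 — 9–4, Cirrus advances.
Cirrus survives the agenda.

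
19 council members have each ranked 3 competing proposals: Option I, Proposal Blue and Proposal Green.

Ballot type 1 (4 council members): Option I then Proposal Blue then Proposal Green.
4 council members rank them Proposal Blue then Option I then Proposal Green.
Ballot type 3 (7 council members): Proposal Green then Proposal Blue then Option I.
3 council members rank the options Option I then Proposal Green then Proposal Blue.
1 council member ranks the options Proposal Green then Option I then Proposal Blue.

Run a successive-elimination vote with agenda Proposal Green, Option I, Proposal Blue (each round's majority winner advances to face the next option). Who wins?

Round 1: Proposal Green vs Option I — 8–11, Option I advances.
Round 2: Option I vs Proposal Blue — 8–11, Proposal Blue advances.
The agenda winner is Proposal Blue.

Proposal Blue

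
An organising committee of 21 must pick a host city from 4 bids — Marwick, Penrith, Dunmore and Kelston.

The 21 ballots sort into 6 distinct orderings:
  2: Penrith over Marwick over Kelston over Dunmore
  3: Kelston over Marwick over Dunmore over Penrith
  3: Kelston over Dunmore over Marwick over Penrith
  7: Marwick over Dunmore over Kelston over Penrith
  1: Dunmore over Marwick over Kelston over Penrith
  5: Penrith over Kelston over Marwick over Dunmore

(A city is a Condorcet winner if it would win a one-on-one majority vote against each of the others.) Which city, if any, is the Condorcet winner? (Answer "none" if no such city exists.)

Kelston

Pairwise majorities:
Marwick vs Penrith: Marwick preferred on 3+3+7+1 = 14 ballots; Marwick wins 14–7.
Marwick vs Dunmore: Marwick is ranked higher on 2+3+7+5 = 17 ballots, Dunmore on 4. Marwick wins 17–4.
Marwick vs Kelston: 10 to 11, Kelston.
Penrith vs Dunmore: 7 to 14, Dunmore.
Penrith–Kelston: Kelston 14–7.
Dunmore vs Kelston: Dunmore is ranked higher on 7+1 = 8 ballots, Kelston on 13. Kelston wins 13–8.
Kelston defeats every rival head-to-head and is the Condorcet winner.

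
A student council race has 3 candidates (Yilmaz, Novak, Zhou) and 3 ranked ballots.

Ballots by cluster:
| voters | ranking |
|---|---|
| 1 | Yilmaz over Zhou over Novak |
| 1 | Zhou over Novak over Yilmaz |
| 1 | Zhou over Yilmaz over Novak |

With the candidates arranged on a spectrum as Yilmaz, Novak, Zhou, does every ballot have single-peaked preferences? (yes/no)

Axis positions: Yilmaz=1, Novak=2, Zhou=3.
Cluster 1: ranking walks positions 1-3-2; Zhou is ranked above Novak even though Novak lies between Zhou and the peak Yilmaz on the axis — preferences dip and rise again. Not single-peaked.
Cluster 2 (peak Zhou at position 3): ranking walks positions 3-2-1, expanding outward from the peak — single-peaked.
Cluster 3: ranking walks positions 3-1-2; Yilmaz is ranked above Novak even though Novak lies between Yilmaz and the peak Zhou on the axis — preferences dip and rise again. Not single-peaked.
Cluster 1 violates single-peakedness, so the profile is not single-peaked on this axis.

no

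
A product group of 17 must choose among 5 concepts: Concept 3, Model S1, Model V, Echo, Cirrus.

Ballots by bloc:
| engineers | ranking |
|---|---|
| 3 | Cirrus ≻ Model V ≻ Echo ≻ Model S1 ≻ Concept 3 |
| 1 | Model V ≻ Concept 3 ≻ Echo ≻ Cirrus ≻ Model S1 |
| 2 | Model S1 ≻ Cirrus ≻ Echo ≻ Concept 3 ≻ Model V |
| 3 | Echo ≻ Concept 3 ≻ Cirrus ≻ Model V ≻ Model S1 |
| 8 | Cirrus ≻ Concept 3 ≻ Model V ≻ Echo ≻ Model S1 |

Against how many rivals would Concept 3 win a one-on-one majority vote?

Concept 3 against each rival (17 engineers):
Concept 3 vs Model S1: Concept 3 is ranked higher on 1+3+8 = 12 ballots, Model S1 on 5. Concept 3 wins 12–5.
Concept 3 vs Model V: Concept 3, 13–4.
Concept 3 vs Echo: 9 to 8, Concept 3.
Concept 3–Cirrus: Cirrus 13–4.
Concept 3 beats Model S1, Model V, Echo; loses to Cirrus — 3 pairwise wins.

3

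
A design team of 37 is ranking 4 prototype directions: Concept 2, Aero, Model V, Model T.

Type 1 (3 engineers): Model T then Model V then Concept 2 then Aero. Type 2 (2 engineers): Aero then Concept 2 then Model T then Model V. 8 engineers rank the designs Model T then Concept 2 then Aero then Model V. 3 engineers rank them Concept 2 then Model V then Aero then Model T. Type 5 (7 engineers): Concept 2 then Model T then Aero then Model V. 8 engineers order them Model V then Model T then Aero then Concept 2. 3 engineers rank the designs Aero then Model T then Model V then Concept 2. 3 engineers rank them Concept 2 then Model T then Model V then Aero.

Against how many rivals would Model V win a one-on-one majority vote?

Model V against each rival (37 engineers):
Model V vs Concept 2: 3+8+3 = 14 for Model V, 23 for Concept 2 — Concept 2 by 23–14.
Model V vs Aero: Aero wins 20–17.
Model V vs Model T: Model V is ranked higher on 3+8 = 11 ballots, Model T on 26. Model T wins 26–11.
Model V beats no one; loses to Concept 2, Aero, Model T — 0 pairwise wins.

0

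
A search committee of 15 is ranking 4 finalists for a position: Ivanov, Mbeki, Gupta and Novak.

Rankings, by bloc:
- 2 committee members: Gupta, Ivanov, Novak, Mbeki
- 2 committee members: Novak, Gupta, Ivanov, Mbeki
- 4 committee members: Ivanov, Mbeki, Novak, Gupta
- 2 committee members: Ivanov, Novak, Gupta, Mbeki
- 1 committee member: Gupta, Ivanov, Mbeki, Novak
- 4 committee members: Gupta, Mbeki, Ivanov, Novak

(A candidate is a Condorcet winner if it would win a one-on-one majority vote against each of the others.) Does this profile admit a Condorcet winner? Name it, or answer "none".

none

Pairwise majorities:
Ivanov vs Mbeki: Ivanov, 11–4.
Ivanov vs Gupta: Gupta, 9–6.
Ivanov–Novak: Ivanov 13–2.
Mbeki–Gupta: Gupta 11–4.
Mbeki vs Novak: Mbeki, 9–6.
Gupta–Novak: Novak 8–7.
Every candidate loses at least once (Ivanov loses to Gupta; Mbeki loses to Ivanov; Gupta loses to Novak; Novak loses to Ivanov). The majority relation contains the cycle Ivanov beats Novak beats Gupta beats Ivanov, so there is no Condorcet winner.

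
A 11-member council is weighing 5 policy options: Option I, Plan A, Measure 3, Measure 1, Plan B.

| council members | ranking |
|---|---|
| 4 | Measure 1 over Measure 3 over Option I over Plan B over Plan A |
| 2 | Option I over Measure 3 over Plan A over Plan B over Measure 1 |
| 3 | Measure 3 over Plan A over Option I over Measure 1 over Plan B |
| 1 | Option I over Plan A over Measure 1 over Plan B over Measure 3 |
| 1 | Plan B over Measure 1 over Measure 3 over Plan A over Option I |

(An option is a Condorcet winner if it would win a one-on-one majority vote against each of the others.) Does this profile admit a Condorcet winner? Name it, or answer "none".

Check each pair by majority over 11 ballots:
Option I vs Plan A: 4+2+1 = 7 for Option I, 4 for Plan A — Option I by 7–4.
Option I vs Measure 3: Option I is ranked higher on 2+1 = 3 ballots, Measure 3 on 8. Measure 3 wins 8–3.
Option I vs Measure 1: 6 to 5, Option I.
Option I vs Plan B: Option I preferred on 4+2+3+1 = 10 ballots; Option I wins 10–1.
Plan A vs Measure 3: Plan A preferred on 1 ballot; Measure 3 wins 10–1.
Plan A vs Measure 1: Plan A preferred on 2+3+1 = 6 ballots; Plan A wins 6–5.
Plan A vs Plan B: 2+3+1 = 6 for Plan A, 5 for Plan B — Plan A by 6–5.
Measure 3 vs Measure 1: Measure 3 preferred on 2+3 = 5 ballots; Measure 1 wins 6–5.
Measure 3 vs Plan B: Measure 3 preferred on 4+2+3 = 9 ballots; Measure 3 wins 9–2.
Measure 1 vs Plan B: 4+3+1 = 8 for Measure 1, 3 for Plan B — Measure 1 by 8–3.
Every option loses at least once (Option I loses to Measure 3; Plan A loses to Option I; Measure 3 loses to Measure 1; Measure 1 loses to Option I; Plan B loses to Option I). The majority relation contains the cycle Option I > Measure 1 > Measure 3 > Option I, so there is no Condorcet winner.

none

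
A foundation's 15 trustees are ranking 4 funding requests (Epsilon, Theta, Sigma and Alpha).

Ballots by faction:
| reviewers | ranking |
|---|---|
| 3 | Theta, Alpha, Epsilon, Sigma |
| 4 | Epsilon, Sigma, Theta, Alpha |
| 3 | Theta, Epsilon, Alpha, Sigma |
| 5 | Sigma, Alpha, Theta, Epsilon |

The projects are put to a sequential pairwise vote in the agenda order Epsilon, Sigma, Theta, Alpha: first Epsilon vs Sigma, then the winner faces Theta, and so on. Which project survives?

Round 1: Epsilon vs Sigma — 10–5, Epsilon advances.
Round 2: Epsilon vs Theta — 4–11, Theta advances.
Round 3: Theta vs Alpha — 10–5, Theta advances.
The agenda winner is Theta.

Theta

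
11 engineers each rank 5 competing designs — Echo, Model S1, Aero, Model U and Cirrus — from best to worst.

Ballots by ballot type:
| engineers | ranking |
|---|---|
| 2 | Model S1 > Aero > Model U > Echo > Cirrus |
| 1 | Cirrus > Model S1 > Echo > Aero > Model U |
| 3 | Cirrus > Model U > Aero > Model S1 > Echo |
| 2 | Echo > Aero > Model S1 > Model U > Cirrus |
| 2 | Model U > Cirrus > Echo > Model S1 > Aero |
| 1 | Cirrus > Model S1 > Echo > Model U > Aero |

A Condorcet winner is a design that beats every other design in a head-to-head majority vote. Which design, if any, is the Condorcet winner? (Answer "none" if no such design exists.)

Head-to-head results (11 engineers):
Echo vs Model S1: Echo preferred on 2+2 = 4 ballots; Model S1 wins 7–4.
Echo vs Aero: Echo is ranked higher on 1+2+2+1 = 6 ballots, Aero on 5. Echo wins 6–5.
Echo vs Model U: Echo is ranked higher on 1+2+1 = 4 ballots, Model U on 7. Model U wins 7–4.
Echo vs Cirrus: 2+2 = 4 for Echo, 7 for Cirrus — Cirrus by 7–4.
Model S1 vs Aero: Model S1 preferred on 2+1+2+1 = 6 ballots; Model S1 wins 6–5.
Model S1 vs Model U: 2+1+2+1 = 6 for Model S1, 5 for Model U — Model S1 by 6–5.
Model S1 vs Cirrus: 2+2 = 4 for Model S1, 7 for Cirrus — Cirrus by 7–4.
Aero vs Model U: 5 to 6, Model U.
Aero vs Cirrus: 4 to 7, Cirrus.
Model U vs Cirrus: Model U preferred on 2+2+2 = 6 ballots; Model U wins 6–5.
Each design drops at least one matchup (Echo loses to Model S1; Model S1 loses to Cirrus; Aero loses to Echo; Model U loses to Model S1; Cirrus loses to Model U); the cycle Model S1 > Model U > Cirrus > Model S1 rules out a Condorcet winner.

none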